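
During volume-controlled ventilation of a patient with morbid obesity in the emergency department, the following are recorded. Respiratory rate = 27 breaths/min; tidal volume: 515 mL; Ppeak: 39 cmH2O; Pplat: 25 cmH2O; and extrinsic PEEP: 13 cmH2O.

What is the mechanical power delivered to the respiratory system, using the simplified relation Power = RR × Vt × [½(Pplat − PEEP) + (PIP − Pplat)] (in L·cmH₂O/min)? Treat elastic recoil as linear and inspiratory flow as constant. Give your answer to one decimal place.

278.1

Per-breath work = Vt × [½(Pplat−PEEP) + (PIP−Pplat)] = 0.515 × [0.5×12.0 + 14.0] = 0.515 × 20.0 = 10.3 L·cmH2O.
Power = 27 × 10.3 = 278.1 L·cmH2O/min.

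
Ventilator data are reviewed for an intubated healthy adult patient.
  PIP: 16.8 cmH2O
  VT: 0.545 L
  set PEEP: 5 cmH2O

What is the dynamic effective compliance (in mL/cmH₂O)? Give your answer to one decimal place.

46.2

Dynamic compliance = Vt / (PIP − PEEP) = 545 / (16.8 − 5) = 545 / 11.8 = 46.186 mL/cmH2O.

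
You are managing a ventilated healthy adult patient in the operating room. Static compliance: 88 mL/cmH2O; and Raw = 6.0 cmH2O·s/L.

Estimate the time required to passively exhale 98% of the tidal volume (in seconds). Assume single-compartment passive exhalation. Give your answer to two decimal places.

τ = R × C = 6.0 × 88 mL/cmH2O = 6.0 × 0.088 L/cmH2O = 0.528 s.
Exhaled fraction f = 1 − e^(−t/τ) → t = −τ·ln(1 − f) = −0.528·ln(0.02) = 2.066 s.

2.07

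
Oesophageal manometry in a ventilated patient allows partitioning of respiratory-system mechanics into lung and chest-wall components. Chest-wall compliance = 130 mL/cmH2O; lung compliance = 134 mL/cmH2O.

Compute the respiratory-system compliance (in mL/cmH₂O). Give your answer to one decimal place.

Lung and chest wall are elastances in series: 1/Crs = 1/CL + 1/Ccw.
1/Crs = 1/134 + 1/130 = 0.01515.
Crs = 66.007 mL/cmH2O.

66.0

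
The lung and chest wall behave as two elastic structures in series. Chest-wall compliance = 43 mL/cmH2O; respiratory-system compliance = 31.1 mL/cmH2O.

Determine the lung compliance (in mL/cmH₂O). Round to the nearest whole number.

112

1/CL = 1/Crs − 1/Ccw.
1/CL = 1/31.1 − 1/43 = 0.008899.
CL = 112.37 mL/cmH2O.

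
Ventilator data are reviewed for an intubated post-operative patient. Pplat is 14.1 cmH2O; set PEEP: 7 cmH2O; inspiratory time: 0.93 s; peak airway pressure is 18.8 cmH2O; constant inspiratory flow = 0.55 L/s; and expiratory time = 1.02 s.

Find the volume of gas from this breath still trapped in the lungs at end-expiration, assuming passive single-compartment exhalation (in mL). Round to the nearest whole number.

Vt = flow × Ti = 0.55 L/s × 0.93 s × 1000 mL/L = 511.5 mL.
R = (PIP − Pplat)/V̇ = (18.8 − 14.1) / 0.55 = 4.7/0.55 = 8.545 cmH2O·s/L.
C = Vt/(Pplat − PEEP) = 511.5 / (14.1 − 7) = 511.5/7.1 = 72.042 mL/cmH2O.
τ = R × C = 8.545 × 0.07204 L/cmH2O = 0.6156 s.
Fraction remaining = e^(−Te/τ) = e^(−1.02/0.6156) = 0.1907.
Trapped volume = 511.5 × 0.1907 = 97.543 mL.

98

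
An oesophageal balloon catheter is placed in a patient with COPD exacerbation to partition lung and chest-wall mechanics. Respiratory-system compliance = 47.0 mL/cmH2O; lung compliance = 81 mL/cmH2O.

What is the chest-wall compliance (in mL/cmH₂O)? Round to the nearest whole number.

112

1/Ccw = 1/Crs − 1/CL.
1/Ccw = 1/47.0 − 1/81 = 0.008931.
Ccw = 111.97 mL/cmH2O.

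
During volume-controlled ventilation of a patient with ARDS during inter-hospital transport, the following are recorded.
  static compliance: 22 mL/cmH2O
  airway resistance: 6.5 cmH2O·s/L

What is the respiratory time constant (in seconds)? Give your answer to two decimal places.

τ = R × C = 6.5 × 22 mL/cmH2O = 6.5 × 0.022 L/cmH2O = 0.143 s.

0.14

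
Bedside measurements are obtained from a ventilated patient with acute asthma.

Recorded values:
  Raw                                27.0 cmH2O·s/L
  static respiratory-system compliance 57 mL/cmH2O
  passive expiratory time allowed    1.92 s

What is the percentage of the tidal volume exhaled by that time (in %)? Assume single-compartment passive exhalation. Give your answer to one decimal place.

τ = R × C = 27.0 × 57 mL/cmH2O = 27.0 × 0.057 L/cmH2O = 1.539 s.
Passive exhalation: V(t)/V₀ = e^(−t/τ) = e^(−1.92/1.539) = 0.2872.
Fraction exhaled = 1 − 0.2872 = 0.7128 → 71.28%.

71.3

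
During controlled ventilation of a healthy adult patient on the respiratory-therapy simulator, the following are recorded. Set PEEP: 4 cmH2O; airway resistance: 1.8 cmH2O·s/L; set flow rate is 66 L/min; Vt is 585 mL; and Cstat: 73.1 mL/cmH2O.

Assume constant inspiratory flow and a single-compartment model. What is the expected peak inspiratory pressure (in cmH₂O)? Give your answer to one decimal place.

Flow: 66 L/min ÷ 60 = 1.1 L/s.
Equation of motion (constant flow): PIP = Vt/C + R·V̇ + PEEP.
PIP = 585/73.1 + 1.8×1.1 + 4 = 8.003 + 1.98 + 4 = 13.983 cmH2O.

14.0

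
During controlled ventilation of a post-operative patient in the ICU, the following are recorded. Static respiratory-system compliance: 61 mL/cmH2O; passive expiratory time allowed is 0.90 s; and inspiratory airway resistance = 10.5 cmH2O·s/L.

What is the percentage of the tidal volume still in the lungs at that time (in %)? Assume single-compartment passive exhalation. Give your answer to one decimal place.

24.5

τ = R × C = 10.5 × 61 mL/cmH2O = 10.5 × 0.061 L/cmH2O = 0.6405 s.
Passive exhalation: V(t)/V₀ = e^(−t/τ) = e^(−0.90/0.6405) = 0.2453.
Fraction remaining = 0.2453 → 24.53%.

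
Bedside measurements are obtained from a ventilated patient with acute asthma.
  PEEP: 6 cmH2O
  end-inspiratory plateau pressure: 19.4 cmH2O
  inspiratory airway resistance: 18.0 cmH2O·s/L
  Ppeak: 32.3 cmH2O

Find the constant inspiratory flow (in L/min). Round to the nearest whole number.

flow = (PIP − Pplat) / Raw = (32.3 − 19.4) / 18.0 = 0.7167 L/s × 60 = 43.002 L/min.

43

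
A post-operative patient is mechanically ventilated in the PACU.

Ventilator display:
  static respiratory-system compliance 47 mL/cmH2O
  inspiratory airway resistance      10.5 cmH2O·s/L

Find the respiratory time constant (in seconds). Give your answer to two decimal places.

0.49

τ = R × C = 10.5 × 47 mL/cmH2O = 10.5 × 0.047 L/cmH2O = 0.4935 s.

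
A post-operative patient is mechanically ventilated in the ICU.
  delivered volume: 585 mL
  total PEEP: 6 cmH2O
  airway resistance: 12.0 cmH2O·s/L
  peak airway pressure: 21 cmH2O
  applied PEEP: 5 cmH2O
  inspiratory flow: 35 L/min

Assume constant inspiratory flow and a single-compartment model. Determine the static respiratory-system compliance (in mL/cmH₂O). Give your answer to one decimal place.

73.1

Flow: 35 L/min ÷ 60 = 0.5833 L/s.
Total PEEP = 6 cmH2O (set 5 + intrinsic 1); this is the baseline alveolar pressure.
Equation of motion (constant flow): PIP = Vt/C + R·V̇ + PEEP.
Vt/C = PIP − R·V̇ − PEEP = 21 − 12.0×0.5833 − 6 = 21 − 7.0 − 6 = 8.0 cmH2O.
C = Vt / 8.0 = 585 / 8.0 = 73.125 mL/cmH2O.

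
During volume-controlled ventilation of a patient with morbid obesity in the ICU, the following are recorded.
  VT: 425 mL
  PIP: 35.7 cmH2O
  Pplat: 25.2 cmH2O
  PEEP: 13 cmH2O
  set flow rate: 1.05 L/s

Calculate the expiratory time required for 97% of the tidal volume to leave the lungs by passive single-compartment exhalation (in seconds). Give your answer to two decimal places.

R = (PIP − Pplat)/V̇ = (35.7 − 25.2) / 1.05 = 10.5/1.05 = 10.0 cmH2O·s/L.
C = Vt/(Pplat − PEEP) = 425.0 / (25.2 − 13) = 425.0/12.2 = 34.836 mL/cmH2O.
τ = R × C = 10.0 × 0.03484 L/cmH2O = 0.3484 s.
t = −τ·ln(1 − 0.97) = −0.3484·ln(0.03) = 1.222 s.

1.22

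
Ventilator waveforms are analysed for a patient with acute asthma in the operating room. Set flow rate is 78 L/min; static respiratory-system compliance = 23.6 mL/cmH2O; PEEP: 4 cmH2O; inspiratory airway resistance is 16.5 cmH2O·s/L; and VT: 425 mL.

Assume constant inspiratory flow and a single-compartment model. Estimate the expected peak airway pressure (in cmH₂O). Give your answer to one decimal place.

43.5

Flow: 78 L/min ÷ 60 = 1.3 L/s.
Equation of motion (constant flow): PIP = Vt/C + R·V̇ + PEEP.
PIP = 425/23.6 + 16.5×1.3 + 4 = 18.008 + 21.45 + 4 = 43.458 cmH2O.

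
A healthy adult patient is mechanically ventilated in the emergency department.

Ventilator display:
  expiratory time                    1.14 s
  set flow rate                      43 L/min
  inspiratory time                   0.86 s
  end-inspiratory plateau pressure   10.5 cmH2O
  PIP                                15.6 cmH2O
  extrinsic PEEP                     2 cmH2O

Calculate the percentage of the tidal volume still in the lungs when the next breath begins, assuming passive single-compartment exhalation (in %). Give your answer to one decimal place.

11.0

Flow: 43 L/min ÷ 60 = 0.7167 L/s.
Vt = flow × Ti = 0.7167 L/s × 0.86 s × 1000 mL/L = 616.36 mL.
R = (PIP − Pplat)/V̇ = (15.6 − 10.5) / 0.7167 = 5.1/0.7167 = 7.116 cmH2O·s/L.
C = Vt/(Pplat − PEEP) = 616.36 / (10.5 − 2) = 616.36/8.5 = 72.513 mL/cmH2O.
τ = R × C = 7.116 × 0.07251 L/cmH2O = 0.516 s.
Fraction remaining at end-expiration = e^(−Te/τ) = e^(−1.14/0.516) = 0.1098 → 10.98%.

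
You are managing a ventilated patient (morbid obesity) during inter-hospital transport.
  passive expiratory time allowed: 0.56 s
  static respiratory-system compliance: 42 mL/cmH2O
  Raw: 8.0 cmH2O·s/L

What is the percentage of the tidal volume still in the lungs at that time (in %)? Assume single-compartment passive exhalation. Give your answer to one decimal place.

18.9

τ = R × C = 8.0 × 42 mL/cmH2O = 8.0 × 0.042 L/cmH2O = 0.336 s.
Passive exhalation: V(t)/V₀ = e^(−t/τ) = e^(−0.56/0.336) = 0.1889.
Fraction remaining = 0.1889 → 18.89%.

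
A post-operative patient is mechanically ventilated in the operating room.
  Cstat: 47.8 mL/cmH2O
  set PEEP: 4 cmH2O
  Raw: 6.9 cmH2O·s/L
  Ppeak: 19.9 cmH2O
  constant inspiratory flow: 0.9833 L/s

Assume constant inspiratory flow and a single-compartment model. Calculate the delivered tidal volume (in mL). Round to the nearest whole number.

Equation of motion (constant flow): PIP = Vt/C + R·V̇ + PEEP.
Vt/C = PIP − R·V̇ − PEEP = 19.9 − 6.785 − 4 = 9.115 cmH2O.
Vt = C × 9.115 = 47.8 × 9.115 = 435.7 mL.

436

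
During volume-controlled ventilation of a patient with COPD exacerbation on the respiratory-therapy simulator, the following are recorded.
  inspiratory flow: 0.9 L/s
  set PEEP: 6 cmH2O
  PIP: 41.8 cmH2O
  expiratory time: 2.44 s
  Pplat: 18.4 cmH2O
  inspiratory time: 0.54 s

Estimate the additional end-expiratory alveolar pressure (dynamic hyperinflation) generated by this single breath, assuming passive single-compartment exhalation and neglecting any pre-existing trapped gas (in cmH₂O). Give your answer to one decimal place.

Vt = flow × Ti = 0.9 L/s × 0.54 s × 1000 mL/L = 486.0 mL.
R = (PIP − Pplat)/V̇ = (41.8 − 18.4) / 0.9 = 23.4/0.9 = 26.0 cmH2O·s/L.
C = Vt/(Pplat − PEEP) = 486.0 / (18.4 − 6) = 486.0/12.4 = 39.194 mL/cmH2O.
τ = R × C = 26.0 × 0.03919 L/cmH2O = 1.019 s.
Fraction remaining = e^(−Te/τ) = e^(−2.44/1.019) = 0.09122; trapped volume = 486.0 × 0.09122 = 44.333 mL.
Additional alveolar pressure from trapping ≈ V_trapped / C = 44.333 / 39.194 = 1.131 cmH2O.

1.1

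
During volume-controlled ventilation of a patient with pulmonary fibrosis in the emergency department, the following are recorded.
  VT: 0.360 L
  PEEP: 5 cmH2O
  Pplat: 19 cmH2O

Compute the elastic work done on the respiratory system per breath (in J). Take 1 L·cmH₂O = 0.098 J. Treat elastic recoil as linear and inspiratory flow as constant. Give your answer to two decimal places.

0.25

Elastic work ≈ ½ × (Pplat − PEEP) × Vt = 0.5 × (19 − 5) × 0.360 L = 0.5 × 14.0 × 0.360 = 2.52 L·cmH2O.
× 0.098 J/(L·cmH2O) → 0.247 J.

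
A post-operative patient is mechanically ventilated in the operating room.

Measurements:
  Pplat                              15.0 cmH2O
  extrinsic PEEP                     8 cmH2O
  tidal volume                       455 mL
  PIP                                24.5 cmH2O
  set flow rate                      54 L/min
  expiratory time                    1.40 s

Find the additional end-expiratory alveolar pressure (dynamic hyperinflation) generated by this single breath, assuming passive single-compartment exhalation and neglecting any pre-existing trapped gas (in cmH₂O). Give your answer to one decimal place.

0.9

Flow: 54 L/min ÷ 60 = 0.9 L/s.
R = (PIP − Pplat)/V̇ = (24.5 − 15.0) / 0.9 = 9.5/0.9 = 10.556 cmH2O·s/L.
C = Vt/(Pplat − PEEP) = 455.0 / (15.0 − 8) = 455.0/7.0 = 65.0 mL/cmH2O.
τ = R × C = 10.556 × 0.065 L/cmH2O = 0.6861 s.
Fraction remaining = e^(−Te/τ) = e^(−1.40/0.6861) = 0.13; trapped volume = 455.0 × 0.13 = 59.15 mL.
Additional alveolar pressure from trapping ≈ V_trapped / C = 59.15 / 65.0 = 0.91 cmH2O.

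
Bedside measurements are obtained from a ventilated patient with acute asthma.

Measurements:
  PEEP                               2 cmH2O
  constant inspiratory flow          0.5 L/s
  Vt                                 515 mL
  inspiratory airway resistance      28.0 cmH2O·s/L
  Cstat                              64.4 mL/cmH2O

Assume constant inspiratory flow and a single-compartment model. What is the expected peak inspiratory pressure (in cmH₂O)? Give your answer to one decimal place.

Equation of motion (constant flow): PIP = Vt/C + R·V̇ + PEEP.
PIP = 515/64.4 + 28.0×0.5 + 2 = 7.997 + 14.0 + 2 = 23.997 cmH2O.

24.0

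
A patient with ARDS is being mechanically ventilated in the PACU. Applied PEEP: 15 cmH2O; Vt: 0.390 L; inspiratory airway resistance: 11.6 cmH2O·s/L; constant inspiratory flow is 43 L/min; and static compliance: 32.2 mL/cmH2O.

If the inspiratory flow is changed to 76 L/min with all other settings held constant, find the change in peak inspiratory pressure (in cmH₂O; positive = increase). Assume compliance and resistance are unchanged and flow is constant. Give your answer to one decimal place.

6.4

Flow: 43 L/min ÷ 60 = 0.7167 L/s.
New flow: 76 L/min ÷ 60 = 1.2667 L/s.
PIP = Vt/C + R·V̇ + PEEP (constant-flow equation of motion).
Only the resistive term changes: ΔPIP = R × ΔV̇ = 11.6 × (1.2667 − 0.7167) = 11.6 × 0.55 = 6.38 cmH2O.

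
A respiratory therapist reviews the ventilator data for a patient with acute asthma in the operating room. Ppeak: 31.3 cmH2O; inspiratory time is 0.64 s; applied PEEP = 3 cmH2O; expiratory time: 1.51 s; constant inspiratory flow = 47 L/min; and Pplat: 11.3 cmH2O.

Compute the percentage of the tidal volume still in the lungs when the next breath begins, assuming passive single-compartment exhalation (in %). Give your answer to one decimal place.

37.6

Flow: 47 L/min ÷ 60 = 0.7833 L/s.
Vt = flow × Ti = 0.7833 L/s × 0.64 s × 1000 mL/L = 501.31 mL.
R = (PIP − Pplat)/V̇ = (31.3 − 11.3) / 0.7833 = 20.0/0.7833 = 25.533 cmH2O·s/L.
C = Vt/(Pplat − PEEP) = 501.31 / (11.3 − 3) = 501.31/8.3 = 60.399 mL/cmH2O.
τ = R × C = 25.533 × 0.0604 L/cmH2O = 1.542 s.
Fraction remaining at end-expiration = e^(−Te/τ) = e^(−1.51/1.542) = 0.3756 → 37.56%.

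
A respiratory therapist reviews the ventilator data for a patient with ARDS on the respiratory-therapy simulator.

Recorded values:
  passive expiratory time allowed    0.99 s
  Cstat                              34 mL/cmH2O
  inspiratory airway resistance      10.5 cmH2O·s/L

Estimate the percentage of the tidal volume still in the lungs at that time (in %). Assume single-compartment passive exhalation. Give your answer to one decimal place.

6.2

τ = R × C = 10.5 × 34 mL/cmH2O = 10.5 × 0.034 L/cmH2O = 0.357 s.
Passive exhalation: V(t)/V₀ = e^(−t/τ) = e^(−0.99/0.357) = 0.06247.
Fraction remaining = 0.06247 → 6.247%.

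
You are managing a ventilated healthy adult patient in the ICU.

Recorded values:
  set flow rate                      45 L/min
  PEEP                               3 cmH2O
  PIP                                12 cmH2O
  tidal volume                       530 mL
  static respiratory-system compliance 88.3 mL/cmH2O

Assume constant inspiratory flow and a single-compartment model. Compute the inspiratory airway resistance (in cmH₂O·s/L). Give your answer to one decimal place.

Flow: 45 L/min ÷ 60 = 0.75 L/s.
Equation of motion (constant flow): PIP = Vt/C + R·V̇ + PEEP.
R·V̇ = PIP − Vt/C − PEEP = 12 − 530/88.3 − 3 = 12 − 6.002 − 3 = 2.998 cmH2O.
R = 2.998 / 0.75 = 3.997 cmH2O·s/L.

4.0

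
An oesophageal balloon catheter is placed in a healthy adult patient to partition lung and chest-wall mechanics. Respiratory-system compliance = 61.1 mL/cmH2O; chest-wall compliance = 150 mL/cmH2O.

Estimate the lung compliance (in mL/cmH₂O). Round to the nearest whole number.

103

1/CL = 1/Crs − 1/Ccw.
1/CL = 1/61.1 − 1/150 = 0.0097.
CL = 103.09 mL/cmH2O.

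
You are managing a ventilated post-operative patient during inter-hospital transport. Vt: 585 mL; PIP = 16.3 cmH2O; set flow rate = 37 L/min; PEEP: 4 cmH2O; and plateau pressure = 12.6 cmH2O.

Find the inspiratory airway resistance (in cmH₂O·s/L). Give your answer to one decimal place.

6.0

Flow: 37 L/min ÷ 60 = 0.6167 L/s.
Raw = (PIP − Pplat) / flow = (16.3 − 12.6) / 0.6167 = 3.7 / 0.6167 = 6.0 cmH2O·s/L.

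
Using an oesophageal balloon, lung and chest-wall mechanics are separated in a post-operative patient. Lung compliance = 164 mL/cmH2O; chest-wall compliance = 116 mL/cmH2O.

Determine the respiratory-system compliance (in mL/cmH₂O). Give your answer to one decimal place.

Lung and chest wall are elastances in series: 1/Crs = 1/CL + 1/Ccw.
1/Crs = 1/164 + 1/116 = 0.01472.
Crs = 67.935 mL/cmH2O.

67.9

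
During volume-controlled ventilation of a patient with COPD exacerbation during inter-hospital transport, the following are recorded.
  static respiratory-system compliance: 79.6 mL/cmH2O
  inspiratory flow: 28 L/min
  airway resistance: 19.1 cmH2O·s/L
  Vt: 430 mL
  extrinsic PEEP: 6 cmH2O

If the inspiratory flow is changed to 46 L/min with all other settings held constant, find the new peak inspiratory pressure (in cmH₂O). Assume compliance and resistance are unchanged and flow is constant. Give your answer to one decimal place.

26.0

Flow: 28 L/min ÷ 60 = 0.4667 L/s.
New flow: 46 L/min ÷ 60 = 0.7667 L/s.
PIP = Vt/C + R·V̇ + PEEP (constant-flow equation of motion).
Only the resistive term changes: ΔPIP = R × ΔV̇ = 19.1 × (0.7667 − 0.4667) = 19.1 × 0.3 = 5.73 cmH2O.
Original PIP = 430/79.6 + 19.1×0.4667 + 6 = 20.316 cmH2O; new PIP = 20.316 + (5.73) = 26.046 cmH2O.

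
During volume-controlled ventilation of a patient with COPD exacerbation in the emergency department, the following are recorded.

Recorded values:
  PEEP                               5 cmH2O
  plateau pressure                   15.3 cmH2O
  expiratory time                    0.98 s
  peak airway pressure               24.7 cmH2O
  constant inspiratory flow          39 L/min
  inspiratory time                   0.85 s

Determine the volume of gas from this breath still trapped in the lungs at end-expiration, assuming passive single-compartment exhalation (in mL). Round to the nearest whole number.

156

Flow: 39 L/min ÷ 60 = 0.65 L/s.
Vt = flow × Ti = 0.65 L/s × 0.85 s × 1000 mL/L = 552.5 mL.
R = (PIP − Pplat)/V̇ = (24.7 − 15.3) / 0.65 = 9.4/0.65 = 14.462 cmH2O·s/L.
C = Vt/(Pplat − PEEP) = 552.5 / (15.3 − 5) = 552.5/10.3 = 53.641 mL/cmH2O.
τ = R × C = 14.462 × 0.05364 L/cmH2O = 0.7757 s.
Fraction remaining = e^(−Te/τ) = e^(−0.98/0.7757) = 0.2827.
Trapped volume = 552.5 × 0.2827 = 156.19 mL.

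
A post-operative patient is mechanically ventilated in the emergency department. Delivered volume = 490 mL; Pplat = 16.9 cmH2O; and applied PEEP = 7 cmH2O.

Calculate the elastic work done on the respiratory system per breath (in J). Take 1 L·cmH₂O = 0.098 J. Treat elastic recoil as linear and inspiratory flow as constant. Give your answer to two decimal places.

Elastic work ≈ ½ × (Pplat − PEEP) × Vt = 0.5 × (16.9 − 7) × 0.490 L = 0.5 × 9.9 × 0.490 = 2.426 L·cmH2O.
× 0.098 J/(L·cmH2O) → 0.2377 J.

0.24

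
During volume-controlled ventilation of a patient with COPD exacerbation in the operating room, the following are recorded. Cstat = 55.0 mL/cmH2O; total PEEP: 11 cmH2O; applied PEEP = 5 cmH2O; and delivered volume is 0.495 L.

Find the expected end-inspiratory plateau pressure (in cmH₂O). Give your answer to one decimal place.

20.0

End-expiratory occlusion gives total PEEP = 11 cmH2O (intrinsic PEEP = 11 − 5 = 6). Use total PEEP for the elastic gradient.
Pplat = PEEPtotal + Vt / Cstat = 11 + 495 / 55.0 = 11 + 9.0 = 20.0 cmH2O.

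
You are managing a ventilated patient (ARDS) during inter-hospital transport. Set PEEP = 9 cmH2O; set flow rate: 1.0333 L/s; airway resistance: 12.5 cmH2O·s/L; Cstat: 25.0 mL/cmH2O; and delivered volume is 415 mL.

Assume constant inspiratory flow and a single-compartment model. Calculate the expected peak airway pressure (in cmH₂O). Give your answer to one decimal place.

38.5

Equation of motion (constant flow): PIP = Vt/C + R·V̇ + PEEP.
PIP = 415/25.0 + 12.5×1.0333 + 9 = 16.6 + 12.916 + 9 = 38.516 cmH2O.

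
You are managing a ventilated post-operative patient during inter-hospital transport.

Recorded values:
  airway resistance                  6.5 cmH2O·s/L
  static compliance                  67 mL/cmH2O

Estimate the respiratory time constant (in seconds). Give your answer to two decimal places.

0.44

τ = R × C = 6.5 × 67 mL/cmH2O = 6.5 × 0.067 L/cmH2O = 0.4355 s.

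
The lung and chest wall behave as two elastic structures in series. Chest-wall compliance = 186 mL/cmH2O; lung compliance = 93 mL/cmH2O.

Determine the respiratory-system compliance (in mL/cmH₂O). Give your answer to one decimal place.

62.0

Lung and chest wall are elastances in series: 1/Crs = 1/CL + 1/Ccw.
1/Crs = 1/93 + 1/186 = 0.01613.
Crs = 61.996 mL/cmH2O.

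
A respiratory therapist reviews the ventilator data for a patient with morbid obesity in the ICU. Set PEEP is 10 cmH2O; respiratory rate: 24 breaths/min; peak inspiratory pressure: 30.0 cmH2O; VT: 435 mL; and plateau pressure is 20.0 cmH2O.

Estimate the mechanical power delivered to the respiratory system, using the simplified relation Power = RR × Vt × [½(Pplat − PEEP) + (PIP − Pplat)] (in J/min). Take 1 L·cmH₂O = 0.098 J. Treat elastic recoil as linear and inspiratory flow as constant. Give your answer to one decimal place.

Per-breath work = Vt × [½(Pplat−PEEP) + (PIP−Pplat)] = 0.435 × [0.5×10.0 + 10.0] = 0.435 × 15.0 = 6.525 L·cmH2O.
Power = 24 × 6.525 = 156.6 L·cmH2O/min.
× 0.098 J/(L·cmH2O) → 15.347 J/min.

15.3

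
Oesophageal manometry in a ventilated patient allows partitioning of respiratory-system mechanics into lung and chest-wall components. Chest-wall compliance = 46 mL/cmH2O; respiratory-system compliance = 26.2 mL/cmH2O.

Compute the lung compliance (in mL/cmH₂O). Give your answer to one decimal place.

60.9

1/CL = 1/Crs − 1/Ccw.
1/CL = 1/26.2 − 1/46 = 0.01643.
CL = 60.864 mL/cmH2O.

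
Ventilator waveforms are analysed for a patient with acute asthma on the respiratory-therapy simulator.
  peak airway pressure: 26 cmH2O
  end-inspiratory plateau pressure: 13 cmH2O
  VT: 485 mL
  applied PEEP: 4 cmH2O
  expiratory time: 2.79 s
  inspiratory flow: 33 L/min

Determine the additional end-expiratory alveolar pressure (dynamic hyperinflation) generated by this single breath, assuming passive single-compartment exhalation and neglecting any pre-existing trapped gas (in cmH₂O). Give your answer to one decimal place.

1.0

Flow: 33 L/min ÷ 60 = 0.55 L/s.
R = (PIP − Pplat)/V̇ = (26 − 13) / 0.55 = 13.0/0.55 = 23.636 cmH2O·s/L.
C = Vt/(Pplat − PEEP) = 485.0 / (13 − 4) = 485.0/9.0 = 53.889 mL/cmH2O.
τ = R × C = 23.636 × 0.05389 L/cmH2O = 1.274 s.
Fraction remaining = e^(−Te/τ) = e^(−2.79/1.274) = 0.1119; trapped volume = 485.0 × 0.1119 = 54.272 mL.
Additional alveolar pressure from trapping ≈ V_trapped / C = 54.272 / 53.889 = 1.007 cmH2O.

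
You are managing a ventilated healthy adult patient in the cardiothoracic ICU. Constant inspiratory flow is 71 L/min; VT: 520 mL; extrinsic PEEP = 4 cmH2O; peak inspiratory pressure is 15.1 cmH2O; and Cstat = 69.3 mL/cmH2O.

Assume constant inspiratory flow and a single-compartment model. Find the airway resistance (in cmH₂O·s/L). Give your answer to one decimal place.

3.0

Flow: 71 L/min ÷ 60 = 1.1833 L/s.
Equation of motion (constant flow): PIP = Vt/C + R·V̇ + PEEP.
R·V̇ = PIP − Vt/C − PEEP = 15.1 − 520/69.3 − 4 = 15.1 − 7.504 − 4 = 3.596 cmH2O.
R = 3.596 / 1.1833 = 3.039 cmH2O·s/L.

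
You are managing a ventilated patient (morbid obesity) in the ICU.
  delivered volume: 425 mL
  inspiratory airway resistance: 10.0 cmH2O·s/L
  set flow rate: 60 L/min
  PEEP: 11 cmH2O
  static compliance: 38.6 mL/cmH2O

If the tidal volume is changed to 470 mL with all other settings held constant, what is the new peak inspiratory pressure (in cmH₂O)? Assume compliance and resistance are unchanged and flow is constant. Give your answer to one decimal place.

Flow: 60 L/min ÷ 60 = 1 L/s.
PIP = Vt/C + R·V̇ + PEEP (constant-flow equation of motion).
Only the elastic term changes: ΔPIP = ΔVt / C = (470 − 425) / 38.6 = 1.166 cmH2O.
Original PIP = 425/38.6 + 10.0×1 + 11 = 32.01 cmH2O; new PIP = 32.01 + (1.166) = 33.176 cmH2O.

33.2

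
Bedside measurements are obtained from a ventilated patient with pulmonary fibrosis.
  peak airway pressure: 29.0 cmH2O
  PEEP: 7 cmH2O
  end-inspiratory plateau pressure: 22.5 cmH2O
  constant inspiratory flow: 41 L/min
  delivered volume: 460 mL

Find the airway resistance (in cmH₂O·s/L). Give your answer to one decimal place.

Flow: 41 L/min ÷ 60 = 0.6833 L/s.
Raw = (PIP − Pplat) / flow = (29.0 − 22.5) / 0.6833 = 6.5 / 0.6833 = 9.513 cmH2O·s/L.

9.5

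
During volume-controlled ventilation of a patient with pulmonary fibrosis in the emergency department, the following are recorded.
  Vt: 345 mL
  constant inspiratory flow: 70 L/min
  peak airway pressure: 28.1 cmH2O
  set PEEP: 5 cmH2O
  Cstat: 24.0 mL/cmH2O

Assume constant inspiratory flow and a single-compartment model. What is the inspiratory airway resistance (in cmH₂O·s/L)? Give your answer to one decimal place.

7.5

Flow: 70 L/min ÷ 60 = 1.1667 L/s.
Equation of motion (constant flow): PIP = Vt/C + R·V̇ + PEEP.
R·V̇ = PIP − Vt/C − PEEP = 28.1 − 345/24.0 − 5 = 28.1 − 14.375 − 5 = 8.725 cmH2O.
R = 8.725 / 1.1667 = 7.478 cmH2O·s/L.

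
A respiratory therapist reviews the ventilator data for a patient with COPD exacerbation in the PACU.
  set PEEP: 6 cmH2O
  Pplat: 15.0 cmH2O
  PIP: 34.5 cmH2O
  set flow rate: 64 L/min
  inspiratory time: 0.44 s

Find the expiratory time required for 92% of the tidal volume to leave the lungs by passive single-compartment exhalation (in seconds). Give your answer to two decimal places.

Flow: 64 L/min ÷ 60 = 1.0667 L/s.
Vt = flow × Ti = 1.0667 L/s × 0.44 s × 1000 mL/L = 469.35 mL.
R = (PIP − Pplat)/V̇ = (34.5 − 15.0) / 1.0667 = 19.5/1.0667 = 18.281 cmH2O·s/L.
C = Vt/(Pplat − PEEP) = 469.35 / (15.0 − 6) = 469.35/9.0 = 52.15 mL/cmH2O.
τ = R × C = 18.281 × 0.05215 L/cmH2O = 0.9534 s.
t = −τ·ln(1 − 0.92) = −0.9534·ln(0.08) = 2.408 s.

2.41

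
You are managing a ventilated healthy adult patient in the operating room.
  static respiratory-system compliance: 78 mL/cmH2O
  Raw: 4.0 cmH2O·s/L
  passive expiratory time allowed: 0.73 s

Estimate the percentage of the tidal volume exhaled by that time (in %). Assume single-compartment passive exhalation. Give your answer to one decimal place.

τ = R × C = 4.0 × 78 mL/cmH2O = 4.0 × 0.078 L/cmH2O = 0.312 s.
Passive exhalation: V(t)/V₀ = e^(−t/τ) = e^(−0.73/0.312) = 0.09635.
Fraction exhaled = 1 − 0.09635 = 0.9037 → 90.37%.

90.4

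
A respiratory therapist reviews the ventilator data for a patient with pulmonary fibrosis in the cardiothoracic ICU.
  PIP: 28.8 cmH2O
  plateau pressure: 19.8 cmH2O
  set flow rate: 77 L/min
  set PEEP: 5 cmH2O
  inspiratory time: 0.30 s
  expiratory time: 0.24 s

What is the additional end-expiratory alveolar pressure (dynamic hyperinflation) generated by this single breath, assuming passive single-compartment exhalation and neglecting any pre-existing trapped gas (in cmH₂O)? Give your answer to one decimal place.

4.0

Flow: 77 L/min ÷ 60 = 1.2833 L/s.
Vt = flow × Ti = 1.2833 L/s × 0.30 s × 1000 mL/L = 384.99 mL.
R = (PIP − Pplat)/V̇ = (28.8 − 19.8) / 1.2833 = 9.0/1.2833 = 7.013 cmH2O·s/L.
C = Vt/(Pplat − PEEP) = 384.99 / (19.8 − 5) = 384.99/14.8 = 26.013 mL/cmH2O.
τ = R × C = 7.013 × 0.02601 L/cmH2O = 0.1824 s.
Fraction remaining = e^(−Te/τ) = e^(−0.24/0.1824) = 0.2683; trapped volume = 384.99 × 0.2683 = 103.29 mL.
Additional alveolar pressure from trapping ≈ V_trapped / C = 103.29 / 26.013 = 3.971 cmH2O.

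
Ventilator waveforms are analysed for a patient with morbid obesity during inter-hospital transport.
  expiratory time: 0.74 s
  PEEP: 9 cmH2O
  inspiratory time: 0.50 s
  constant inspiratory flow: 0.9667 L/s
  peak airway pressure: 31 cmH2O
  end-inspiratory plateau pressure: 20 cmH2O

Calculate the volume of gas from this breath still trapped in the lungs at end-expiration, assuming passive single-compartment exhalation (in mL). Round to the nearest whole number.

Vt = flow × Ti = 0.9667 L/s × 0.50 s × 1000 mL/L = 483.35 mL.
R = (PIP − Pplat)/V̇ = (31 − 20) / 0.9667 = 11.0/0.9667 = 11.379 cmH2O·s/L.
C = Vt/(Pplat − PEEP) = 483.35 / (20 − 9) = 483.35/11.0 = 43.941 mL/cmH2O.
τ = R × C = 11.379 × 0.04394 L/cmH2O = 0.5 s.
Fraction remaining = e^(−Te/τ) = e^(−0.74/0.5) = 0.2276.
Trapped volume = 483.35 × 0.2276 = 110.01 mL.

110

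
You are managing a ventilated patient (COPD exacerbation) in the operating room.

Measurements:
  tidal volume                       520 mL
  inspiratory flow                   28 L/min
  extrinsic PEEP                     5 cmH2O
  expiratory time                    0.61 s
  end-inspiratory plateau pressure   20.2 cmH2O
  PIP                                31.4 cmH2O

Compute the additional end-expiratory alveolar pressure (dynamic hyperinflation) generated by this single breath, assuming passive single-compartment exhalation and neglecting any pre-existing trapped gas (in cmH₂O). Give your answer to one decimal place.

7.2

Flow: 28 L/min ÷ 60 = 0.4667 L/s.
R = (PIP − Pplat)/V̇ = (31.4 − 20.2) / 0.4667 = 11.2/0.4667 = 23.998 cmH2O·s/L.
C = Vt/(Pplat − PEEP) = 520.0 / (20.2 − 5) = 520.0/15.2 = 34.211 mL/cmH2O.
τ = R × C = 23.998 × 0.03421 L/cmH2O = 0.821 s.
Fraction remaining = e^(−Te/τ) = e^(−0.61/0.821) = 0.4757; trapped volume = 520.0 × 0.4757 = 247.36 mL.
Additional alveolar pressure from trapping ≈ V_trapped / C = 247.36 / 34.211 = 7.23 cmH2O.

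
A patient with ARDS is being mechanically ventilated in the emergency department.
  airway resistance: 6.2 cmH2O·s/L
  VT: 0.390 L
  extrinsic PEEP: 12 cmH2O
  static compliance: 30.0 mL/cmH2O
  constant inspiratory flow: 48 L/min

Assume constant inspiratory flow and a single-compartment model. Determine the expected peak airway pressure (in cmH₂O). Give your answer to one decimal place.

Flow: 48 L/min ÷ 60 = 0.8 L/s.
Equation of motion (constant flow): PIP = Vt/C + R·V̇ + PEEP.
PIP = 390/30.0 + 6.2×0.8 + 12 = 13.0 + 4.96 + 12 = 29.96 cmH2O.

30.0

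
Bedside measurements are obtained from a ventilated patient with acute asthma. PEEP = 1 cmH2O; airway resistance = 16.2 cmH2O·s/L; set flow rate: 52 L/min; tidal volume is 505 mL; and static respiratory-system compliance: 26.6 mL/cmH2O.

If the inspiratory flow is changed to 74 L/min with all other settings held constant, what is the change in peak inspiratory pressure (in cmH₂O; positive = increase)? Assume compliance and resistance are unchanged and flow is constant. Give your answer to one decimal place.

Flow: 52 L/min ÷ 60 = 0.8667 L/s.
New flow: 74 L/min ÷ 60 = 1.2333 L/s.
PIP = Vt/C + R·V̇ + PEEP (constant-flow equation of motion).
Only the resistive term changes: ΔPIP = R × ΔV̇ = 16.2 × (1.2333 − 0.8667) = 16.2 × 0.3666 = 5.939 cmH2O.

5.9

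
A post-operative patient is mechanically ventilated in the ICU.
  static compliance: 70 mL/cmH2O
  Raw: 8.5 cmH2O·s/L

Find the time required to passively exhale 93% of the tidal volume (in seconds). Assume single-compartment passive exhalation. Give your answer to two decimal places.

1.58

τ = R × C = 8.5 × 70 mL/cmH2O = 8.5 × 0.070 L/cmH2O = 0.595 s.
Exhaled fraction f = 1 − e^(−t/τ) → t = −τ·ln(1 − f) = −0.595·ln(0.07) = 1.582 s.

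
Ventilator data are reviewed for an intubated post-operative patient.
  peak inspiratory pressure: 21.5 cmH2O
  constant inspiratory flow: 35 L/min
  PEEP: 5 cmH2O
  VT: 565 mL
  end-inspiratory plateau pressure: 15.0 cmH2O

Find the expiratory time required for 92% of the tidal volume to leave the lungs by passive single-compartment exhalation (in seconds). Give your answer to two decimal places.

Flow: 35 L/min ÷ 60 = 0.5833 L/s.
R = (PIP − Pplat)/V̇ = (21.5 − 15.0) / 0.5833 = 6.5/0.5833 = 11.143 cmH2O·s/L.
C = Vt/(Pplat − PEEP) = 565.0 / (15.0 − 5) = 565.0/10.0 = 56.5 mL/cmH2O.
τ = R × C = 11.143 × 0.0565 L/cmH2O = 0.6296 s.
t = −τ·ln(1 − 0.92) = −0.6296·ln(0.08) = 1.59 s.

1.59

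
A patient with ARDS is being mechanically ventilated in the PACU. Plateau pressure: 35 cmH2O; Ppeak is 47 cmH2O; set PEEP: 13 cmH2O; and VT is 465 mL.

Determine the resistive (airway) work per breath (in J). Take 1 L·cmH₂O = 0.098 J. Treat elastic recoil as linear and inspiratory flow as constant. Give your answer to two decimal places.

With constant inspiratory flow the resistive pressure is constant at PIP − Pplat = 47 − 35 = 12.0 cmH2O, so resistive work = 12.0 × 0.465 = 5.58 L·cmH2O.
× 0.098 J/(L·cmH2O) → 0.5468 J.

0.55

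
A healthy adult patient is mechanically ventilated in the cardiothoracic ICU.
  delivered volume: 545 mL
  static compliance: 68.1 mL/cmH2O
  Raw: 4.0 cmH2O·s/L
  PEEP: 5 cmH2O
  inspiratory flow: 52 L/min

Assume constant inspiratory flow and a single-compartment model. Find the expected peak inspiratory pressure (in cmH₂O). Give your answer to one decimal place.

Flow: 52 L/min ÷ 60 = 0.8667 L/s.
Equation of motion (constant flow): PIP = Vt/C + R·V̇ + PEEP.
PIP = 545/68.1 + 4.0×0.8667 + 5 = 8.003 + 3.467 + 5 = 16.47 cmH2O.

16.5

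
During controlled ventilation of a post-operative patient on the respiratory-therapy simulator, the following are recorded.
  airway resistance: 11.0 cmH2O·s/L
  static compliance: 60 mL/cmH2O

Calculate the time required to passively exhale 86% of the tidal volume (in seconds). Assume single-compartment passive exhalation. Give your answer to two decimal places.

1.30

τ = R × C = 11.0 × 60 mL/cmH2O = 11.0 × 0.060 L/cmH2O = 0.66 s.
Exhaled fraction f = 1 − e^(−t/τ) → t = −τ·ln(1 − f) = −0.66·ln(0.14) = 1.298 s.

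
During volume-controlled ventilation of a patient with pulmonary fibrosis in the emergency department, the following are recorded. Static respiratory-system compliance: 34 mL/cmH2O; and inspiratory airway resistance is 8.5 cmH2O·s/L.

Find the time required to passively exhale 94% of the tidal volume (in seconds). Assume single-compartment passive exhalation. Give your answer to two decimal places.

0.81

τ = R × C = 8.5 × 34 mL/cmH2O = 8.5 × 0.034 L/cmH2O = 0.289 s.
Exhaled fraction f = 1 − e^(−t/τ) → t = −τ·ln(1 − f) = −0.289·ln(0.06) = 0.8131 s.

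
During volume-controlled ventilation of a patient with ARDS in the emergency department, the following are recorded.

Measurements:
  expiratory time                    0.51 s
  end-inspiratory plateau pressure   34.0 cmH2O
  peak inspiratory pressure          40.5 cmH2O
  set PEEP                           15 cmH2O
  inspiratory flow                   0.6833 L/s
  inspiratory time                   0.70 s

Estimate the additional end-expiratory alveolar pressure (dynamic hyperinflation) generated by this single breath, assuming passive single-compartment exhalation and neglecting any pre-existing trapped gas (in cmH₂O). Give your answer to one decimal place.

2.3

Vt = flow × Ti = 0.6833 L/s × 0.70 s × 1000 mL/L = 478.31 mL.
R = (PIP − Pplat)/V̇ = (40.5 − 34.0) / 0.6833 = 6.5/0.6833 = 9.513 cmH2O·s/L.
C = Vt/(Pplat − PEEP) = 478.31 / (34.0 − 15) = 478.31/19.0 = 25.174 mL/cmH2O.
τ = R × C = 9.513 × 0.02517 L/cmH2O = 0.2394 s.
Fraction remaining = e^(−Te/τ) = e^(−0.51/0.2394) = 0.1188; trapped volume = 478.31 × 0.1188 = 56.823 mL.
Additional alveolar pressure from trapping ≈ V_trapped / C = 56.823 / 25.174 = 2.257 cmH2O.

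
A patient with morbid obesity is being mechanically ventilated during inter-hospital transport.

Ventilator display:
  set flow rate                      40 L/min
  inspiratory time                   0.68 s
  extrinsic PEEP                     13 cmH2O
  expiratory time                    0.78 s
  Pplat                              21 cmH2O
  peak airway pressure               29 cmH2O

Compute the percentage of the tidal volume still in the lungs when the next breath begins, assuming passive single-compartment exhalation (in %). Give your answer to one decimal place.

31.8

Flow: 40 L/min ÷ 60 = 0.6667 L/s.
Vt = flow × Ti = 0.6667 L/s × 0.68 s × 1000 mL/L = 453.36 mL.
R = (PIP − Pplat)/V̇ = (29 − 21) / 0.6667 = 8.0/0.6667 = 11.999 cmH2O·s/L.
C = Vt/(Pplat − PEEP) = 453.36 / (21 − 13) = 453.36/8.0 = 56.67 mL/cmH2O.
τ = R × C = 11.999 × 0.05667 L/cmH2O = 0.68 s.
Fraction remaining at end-expiration = e^(−Te/τ) = e^(−0.78/0.68) = 0.3176 → 31.76%.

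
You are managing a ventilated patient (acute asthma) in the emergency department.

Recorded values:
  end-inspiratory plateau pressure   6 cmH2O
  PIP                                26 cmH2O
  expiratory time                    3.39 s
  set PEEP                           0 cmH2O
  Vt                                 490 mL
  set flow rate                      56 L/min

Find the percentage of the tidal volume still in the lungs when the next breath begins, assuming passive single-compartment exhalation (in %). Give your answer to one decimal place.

Flow: 56 L/min ÷ 60 = 0.9333 L/s.
R = (PIP − Pplat)/V̇ = (26 − 6) / 0.9333 = 20.0/0.9333 = 21.429 cmH2O·s/L.
C = Vt/(Pplat − PEEP) = 490.0 / (6 − 0) = 490.0/6.0 = 81.667 mL/cmH2O.
τ = R × C = 21.429 × 0.08167 L/cmH2O = 1.75 s.
Fraction remaining at end-expiration = e^(−Te/τ) = e^(−3.39/1.75) = 0.1441 → 14.41%.

14.4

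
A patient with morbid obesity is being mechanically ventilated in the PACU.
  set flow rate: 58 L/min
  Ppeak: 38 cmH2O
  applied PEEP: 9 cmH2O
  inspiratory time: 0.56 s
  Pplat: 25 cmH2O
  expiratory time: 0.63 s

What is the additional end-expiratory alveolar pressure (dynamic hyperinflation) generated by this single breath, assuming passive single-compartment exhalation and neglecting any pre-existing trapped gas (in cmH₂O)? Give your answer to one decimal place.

4.0

Flow: 58 L/min ÷ 60 = 0.9667 L/s.
Vt = flow × Ti = 0.9667 L/s × 0.56 s × 1000 mL/L = 541.35 mL.
R = (PIP − Pplat)/V̇ = (38 − 25) / 0.9667 = 13.0/0.9667 = 13.448 cmH2O·s/L.
C = Vt/(Pplat − PEEP) = 541.35 / (25 − 9) = 541.35/16.0 = 33.834 mL/cmH2O.
τ = R × C = 13.448 × 0.03383 L/cmH2O = 0.4549 s.
Fraction remaining = e^(−Te/τ) = e^(−0.63/0.4549) = 0.2503; trapped volume = 541.35 × 0.2503 = 135.5 mL.
Additional alveolar pressure from trapping ≈ V_trapped / C = 135.5 / 33.834 = 4.005 cmH2O.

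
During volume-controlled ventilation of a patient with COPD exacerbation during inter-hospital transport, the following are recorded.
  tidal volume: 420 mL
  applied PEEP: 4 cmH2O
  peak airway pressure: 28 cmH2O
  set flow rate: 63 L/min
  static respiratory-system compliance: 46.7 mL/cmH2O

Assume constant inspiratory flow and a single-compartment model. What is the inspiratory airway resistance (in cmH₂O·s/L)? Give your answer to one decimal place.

Flow: 63 L/min ÷ 60 = 1.05 L/s.
Equation of motion (constant flow): PIP = Vt/C + R·V̇ + PEEP.
R·V̇ = PIP − Vt/C − PEEP = 28 − 420/46.7 − 4 = 28 − 8.994 − 4 = 15.006 cmH2O.
R = 15.006 / 1.05 = 14.291 cmH2O·s/L.

14.3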